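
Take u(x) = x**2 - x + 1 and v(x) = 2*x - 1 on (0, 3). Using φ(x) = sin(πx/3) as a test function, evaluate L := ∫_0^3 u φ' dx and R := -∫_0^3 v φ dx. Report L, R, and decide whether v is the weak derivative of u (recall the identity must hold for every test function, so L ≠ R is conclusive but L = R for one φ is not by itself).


LHS = -12/π, RHS = -12/π. Yes, v = u' weakly.

u(x) = x**2 - x + 1, classical derivative u'(x) = 2*x - 1.
φ(x) = sin(πx/3), so φ'(x) = π*cos(π*x/3)/3.
Note φ(0) = φ(3) = 0, so the boundary term u·φ vanishes.
LHS = ∫_0^3 u(x) φ'(x) dx = ∫_0^3 (π*x^2*cos(π*x/3)/3 - π*x*cos(π*x/3)/3 + π*cos(π*x/3)/3) dx. Term by term:
  ∫_0^3 π*cos(π*x/3)/3 dx = 0;  ∫_0^3 -π*x*cos(π*x/3)/3 dx = 6/π;  ∫_0^3 π*x^2*cos(π*x/3)/3 dx = -18/π.
Sum: 0 + 6/π − 18/π = -12/π.
So LHS = -12/π.
∫_0^3 v(x) φ(x) dx = ∫_0^3 (2*x*sin(π*x/3) - sin(π*x/3)) dx. Term by term:
  ∫_0^3 -sin(π*x/3) dx = -6/π;  ∫_0^3 2*x*sin(π*x/3) dx = 18/π.
Sum: -6/π + 18/π = 12/π.
So RHS = -∫_0^3 v(x) φ(x) dx = -12/π.
LHS = RHS, so the identity holds for this test φ.
Moreover u is smooth here and v(x) = u'(x) = 2*x - 1 pointwise, so the identity holds for every test function. Hence v is the weak derivative of u.


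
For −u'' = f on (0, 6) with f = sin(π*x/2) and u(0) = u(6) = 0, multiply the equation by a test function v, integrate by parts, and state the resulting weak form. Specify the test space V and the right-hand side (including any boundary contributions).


V = H^1_0(0, 6) (so v(0) = v(6) = 0); weak form: ∫_0^6 u'v' dx = ∫_0^6 (sin(π*x/2)) v dx for all v ∈ V.

Multiply both sides by a test function v and integrate from 0 to 6:
  ∫_0^6 −u''(x) v(x) dx = ∫_0^6 f(x) v(x) dx.
Integrate the LHS by parts once:
  ∫_0^6 −u'' v dx = −[u'(x) v(x)]_0^6 + ∫_0^6 u'(x) v'(x) dx.
Thus ∫_0^6 u'(x) v'(x) dx = ∫_0^6 f(x) v(x) dx + [u'(x) v(x)]_0^6.
Choose V so that boundary terms are either known or forced to vanish.
u is Dirichlet: u(0) = u(6) = 0. Let V = H^1_0(0, 6); then v(0) = v(6) = 0, and [u' v]_0^6 = 0.
Weak formulation: find u (satisfying any essential BC) such that ∫_0^6 u'(x) v'(x) dx = ∫_0^6 f v dx for all v ∈ V.
Substituting f(x) = sin(π*x/2), the right-hand side is ∫_0^6 (sin(π*x/2)) v dx.


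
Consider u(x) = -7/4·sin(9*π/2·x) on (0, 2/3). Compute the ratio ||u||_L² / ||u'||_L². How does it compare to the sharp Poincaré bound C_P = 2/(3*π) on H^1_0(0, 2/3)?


||u||_L² / ||u'||_L² = 2/(9*π) < C_P = 2/(3*π).

u(x) = -7/4·sin(9*π/2·x), so u'(x) = -63*π*cos(9*π*x/2)/8.
Writing u(x) = A·sin(kπx/L) with A = -7/4 and k = 3, use ∫_0^L sin²(kπx/L) dx = L/2 and ∫_0^L cos²(kπx/L) dx = L/2.
u² = 49/16·sin²(9*π/2·x) and (u')² = 3969*π^2/64·cos²(9*π/2·x), and each of sin², cos² integrates to L/2 = 1/3 over (0, 2/3).
∫_0^2/3 u² dx = 49/48, so ||u||_L² = 7*sqrt(3)/12.
∫_0^2/3 (u')² dx = 1323*π^2/64, so ||u'||_L² = 21*sqrt(3)*π/8.
Ratio ||u||_L² / ||u'||_L² = 2/(9*π).
Sharp Poincaré constant on H^1_0(0, 2/3) is C_P = L/π = 2/(3*π), achieved by sin(3*π/2·x).
This is the k = 3 harmonic; the ratio L/(kπ) is strictly less than C_P = L/π, consistent with the sharp inequality ||u||_L² ≤ C_P ||u'||_L².


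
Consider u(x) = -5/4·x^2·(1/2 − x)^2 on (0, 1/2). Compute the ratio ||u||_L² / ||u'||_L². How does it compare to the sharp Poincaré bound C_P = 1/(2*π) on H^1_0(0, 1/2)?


||u||_L² / ||u'||_L² = sqrt(3)/12 < C_P = 1/(2*π).

u(x) = -5/4·x^2·(1/2 − x)^2, so u'(x) = 5*x*(-8*x^2 + 6*x - 1)/8.
u(x) = -5/4·x^2·(1/2 − x)^2 vanishes at x = 0 and x = 1/2, so u ∈ H^1_0(0, 1/2). Differentiate via the product rule and integrate the resulting polynomials term by term.
  ∫_0^1/2 u² dx = ∫_0^1/2 (25*x^8/16 - 25*x^7/8 + 75*x^6/32 - 25*x^5/32 + 25*x^4/256) dx. Term by term:
    ∫_0^1/2 25*x^8/16 dx = 25/73728;  ∫_0^1/2 -25*x^7/8 dx = -25/16384;  ∫_0^1/2 75*x^6/32 dx = 75/28672;
    ∫_0^1/2 -25*x^5/32 dx = -25/12288;  ∫_0^1/2 25*x^4/256 dx = 5/8192.
  Sum: 25/73728 − 25/16384 + 75/28672 − 25/12288 + 5/8192 = 5/1032192.
  ∫_0^1/2 (u')² dx = ∫_0^1/2 (25*x^6 - 75*x^5/2 + 325*x^4/16 - 75*x^3/16 + 25*x^2/64) dx. Term by term:
    ∫_0^1/2 25*x^6 dx = 25/896;  ∫_0^1/2 -75*x^5/2 dx = -25/256;  ∫_0^1/2 325*x^4/16 dx = 65/512;
    ∫_0^1/2 -75*x^3/16 dx = -75/1024;  ∫_0^1/2 25*x^2/64 dx = 25/1536.
  Sum: 25/896 − 25/256 + 65/512 − 75/1024 + 25/1536 = 5/21504.
∫_0^1/2 u² dx = 5/1032192, so ||u||_L² = sqrt(35)/2688.
∫_0^1/2 (u')² dx = 5/21504, so ||u'||_L² = sqrt(105)/672.
Ratio ||u||_L² / ||u'||_L² = sqrt(3)/12.
Sharp Poincaré constant on H^1_0(0, 1/2) is C_P = L/π = 1/(2*π), achieved by sin(2*π·x).
A polynomial bump cannot attain the sharp Poincaré constant (only the first sine eigenfunction does), so the ratio is strictly less than C_P, consistent with ||u||_L² ≤ C_P ||u'||_L².


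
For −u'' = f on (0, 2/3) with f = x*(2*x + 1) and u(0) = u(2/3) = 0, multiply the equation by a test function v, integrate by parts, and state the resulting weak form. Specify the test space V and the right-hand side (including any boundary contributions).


V = H^1_0(0, 2/3) (so v(0) = v(2/3) = 0); weak form: ∫_0^2/3 u'v' dx = ∫_0^2/3 (x*(2*x + 1)) v dx for all v ∈ V.

Multiply both sides by a test function v and integrate from 0 to 2/3:
  ∫_0^2/3 −u''(x) v(x) dx = ∫_0^2/3 f(x) v(x) dx.
Integrate the LHS by parts once:
  ∫_0^2/3 −u'' v dx = −[u'(x) v(x)]_0^2/3 + ∫_0^2/3 u'(x) v'(x) dx.
Thus ∫_0^2/3 u'(x) v'(x) dx = ∫_0^2/3 f(x) v(x) dx + [u'(x) v(x)]_0^2/3.
Choose V so that boundary terms are either known or forced to vanish.
u is Dirichlet: u(0) = u(2/3) = 0. Let V = H^1_0(0, 2/3); then v(0) = v(2/3) = 0, and [u' v]_0^2/3 = 0.
Weak formulation: find u (satisfying any essential BC) such that ∫_0^2/3 u'(x) v'(x) dx = ∫_0^2/3 f v dx for all v ∈ V.
Substituting f(x) = x*(2*x + 1), the right-hand side is ∫_0^2/3 (x*(2*x + 1)) v dx.


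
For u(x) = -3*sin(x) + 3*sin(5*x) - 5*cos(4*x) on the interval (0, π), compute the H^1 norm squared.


||u||_{H^1(0,π)}^2 = -1904/3 + 677*π/2

u'(x) = 20*sin(4*x) - 3*cos(x) + 15*cos(5*x).
Expand u² and (u')² and integrate term by term on (0, π), using: for integers n ≥ 1, ∫_0^π sin²(nx) dx = ∫_0^π cos²(nx) dx = π/2; for n ≠ n', ∫_0^π sin(nx)sin(n'x) dx = ∫_0^π cos(nx)cos(n'x) dx = 0; and by product-to-sum, ∫_0^π sin(nx)cos(n'x) dx = ½∫_0^π [sin((n+n')x) + sin((n−n')x)] dx, which is 0 when n+n' is even and 2n/(n²−n'²) when n+n' is odd (it need not vanish on (0, π)).
  u² squared terms: (-5)²·∫cos(4x)² dx = 25·π/2 = 25*π/2;  (-3)²·∫sin(x)² dx = 9·π/2 = 9*π/2;  (3)²·∫sin(5x)² dx = 9·π/2 = 9*π/2.
  u² cross terms: 2·(-5)·(-3)·∫cos(4x)·sin(x) dx = 30·(-2/15) = -4;  2·(-5)·(3)·∫cos(4x)·sin(5x) dx = -30·(10/9) = -100/3;  2·(-3)·(3)·∫sin(x)·sin(5x) dx = -18·(0) = 0.
  So ∫_0^π u² dx = 25*π/2 + 9*π/2 + 9*π/2 − 4 − 100/3 + 0 = -112/3 + 43*π/2.
  (u')² squared terms: (-3)²·∫cos(x)² dx = 9·π/2 = 9*π/2;  (15)²·∫cos(5x)² dx = 225·π/2 = 225*π/2;  (20)²·∫sin(4x)² dx = 400·π/2 = 200*π.
  (u')² cross terms: 2·(-3)·(15)·∫cos(x)·cos(5x) dx = -90·(0) = 0;  2·(-3)·(20)·∫cos(x)·sin(4x) dx = -120·(8/15) = -64;  2·(15)·(20)·∫cos(5x)·sin(4x) dx = 600·(-8/9) = -1600/3.
  So ∫_0^π (u')² dx = 9*π/2 + 225*π/2 + 200*π + 0 − 64 − 1600/3 = -1792/3 + 317*π.
||u||_{H^1}^2 = (-112/3 + 43*π/2) + (-1792/3 + 317*π) = -1904/3 + 677*π/2.


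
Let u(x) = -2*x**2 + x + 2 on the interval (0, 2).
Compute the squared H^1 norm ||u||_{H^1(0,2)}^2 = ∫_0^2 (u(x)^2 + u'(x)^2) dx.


||u||_{H^1}^2 = 178/5

The H^1 norm (squared) on an interval (0, L) is
  ||u||_{H^1}^2 = ∫_0^L u(x)^2 dx + ∫_0^L u'(x)^2 dx.
Compute u'(x) = 1 - 4*x.
Then u(x)^2 = 4*x**4 - 4*x**3 - 7*x**2 + 4*x + 4 and u'(x)^2 = 16*x**2 - 8*x + 1.
Integrate each monomial from 0 to 2 using ∫_0^2 c·x^n dx = c·2^(n+1)/(n+1):
  ∫_0^2 u(x)^2 dx = ∫_0^2 (4*x^4 - 4*x^3 - 7*x^2 + 4*x + 4) dx. Term by term:
    ∫_0^2 4*x^4 dx = 128/5;  ∫_0^2 -4*x^3 dx = -16;  ∫_0^2 -7*x^2 dx = -56/3;
    ∫_0^2 4*x dx = 8;  ∫_0^2 4 dx = 8.
  Sum: 128/5 − 16 − 56/3 + 8 + 8 = 104/15.
  ∫_0^2 u'(x)^2 dx = ∫_0^2 (16*x^2 - 8*x + 1) dx. Term by term:
    ∫_0^2 16*x^2 dx = 128/3;  ∫_0^2 -8*x dx = -16;  ∫_0^2 1 dx = 2.
  Sum: 128/3 − 16 + 2 = 86/3.
Adding: ||u||_{H^1}^2 = 104/15 + 86/3 = 178/5.


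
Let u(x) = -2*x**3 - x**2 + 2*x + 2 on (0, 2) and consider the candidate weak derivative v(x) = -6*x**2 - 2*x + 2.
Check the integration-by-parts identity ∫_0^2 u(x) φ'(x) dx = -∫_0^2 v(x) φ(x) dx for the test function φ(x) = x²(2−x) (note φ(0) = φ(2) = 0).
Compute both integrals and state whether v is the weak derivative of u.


LHS = 40/3, RHS = 40/3. Yes, v = u' weakly.

u(x) = -2*x**3 - x**2 + 2*x + 2, classical derivative u'(x) = -6*x**2 - 2*x + 2.
φ(x) = x²(2−x), so φ'(x) = x*(4 - 3*x).
Note φ(0) = φ(2) = 0, so the boundary term u·φ vanishes.
LHS = ∫_0^2 u(x) φ'(x) dx = ∫_0^2 (6*x^5 - 5*x^4 - 10*x^3 + 2*x^2 + 8*x) dx. Term by term:
  ∫_0^2 6*x^5 dx = 64;  ∫_0^2 -5*x^4 dx = -32;  ∫_0^2 -10*x^3 dx = -40;
  ∫_0^2 2*x^2 dx = 16/3;  ∫_0^2 8*x dx = 16.
Sum: 64 − 32 − 40 + 16/3 + 16 = 40/3.
So LHS = 40/3.
∫_0^2 v(x) φ(x) dx = ∫_0^2 (6*x^5 - 10*x^4 - 6*x^3 + 4*x^2) dx. Term by term:
  ∫_0^2 6*x^5 dx = 64;  ∫_0^2 -10*x^4 dx = -64;  ∫_0^2 -6*x^3 dx = -24;
  ∫_0^2 4*x^2 dx = 32/3.
Sum: 64 − 64 − 24 + 32/3 = -40/3.
So RHS = -∫_0^2 v(x) φ(x) dx = 40/3.
LHS = RHS, so the identity holds for this test φ.
Moreover u is smooth here and v(x) = u'(x) = -6*x**2 - 2*x + 2 pointwise, so the identity holds for every test function. Hence v is the weak derivative of u.


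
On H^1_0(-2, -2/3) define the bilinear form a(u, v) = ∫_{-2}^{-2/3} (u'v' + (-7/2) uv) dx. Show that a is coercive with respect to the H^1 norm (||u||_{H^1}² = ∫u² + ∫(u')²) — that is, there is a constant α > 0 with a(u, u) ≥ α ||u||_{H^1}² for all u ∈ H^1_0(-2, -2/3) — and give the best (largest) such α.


α = (-56 + 9*π^2)/(16 + 9*π^2)

Coercivity of a(·,·) on H^1_0(-2, -2/3) means a(u, u) ≥ α ||u||_{H^1}² for every u ∈ H^1_0.
The interval has length L = 4/3, and Poincaré/coercivity depend only on L. Here a(u, u) = ∫(u')² + (-7/2)·∫u².
Here c = -7/2 < 0 with |c| < (π/L)² = 9*π^2/16, so coercivity still holds. The condition a(u,u) ≥ α||u||_{H^1}² reads (1−α)∫(u')² ≥ (α−c)∫u². Any admissible α is ≤ 1 (rapidly oscillating u have ∫u²/∫(u')² → 0), and α = 1 would force 0 ≥ (1−c)∫u², impossible since c < 1; so 1−α > 0. By the sharp Poincaré inequality on H^1_0 of an interval of length L, ∫(u')² ≥ (π/L)²∫u² with equality for the first sine mode sin(π(x−x₀)/L) (x₀ the left endpoint), so the inequality holds for all u iff (1−α)(π/L)² ≥ α − c, i.e. α ≤ ((π/L)² + c)/((π/L)² + 1) = (1 + c(L/π)²)/(1 + (L/π)²). (Direct route, valid since c ≤ 0: Poincaré gives c∫u² ≥ c(L/π)²∫(u')², so a(u,u) ≥ (1 + c(L/π)²)∫(u')², while ||u||_{H^1}² ≤ (1 + (L/π)²)∫(u')²; dividing yields the same α.) With (π/L)² = 9*π^2/16 and c = -7/2, the largest admissible constant is α = ((π/L)² + c)/((π/L)² + 1).
Simplifying, α = (-56 + 9*π^2)/(16 + 9*π^2).


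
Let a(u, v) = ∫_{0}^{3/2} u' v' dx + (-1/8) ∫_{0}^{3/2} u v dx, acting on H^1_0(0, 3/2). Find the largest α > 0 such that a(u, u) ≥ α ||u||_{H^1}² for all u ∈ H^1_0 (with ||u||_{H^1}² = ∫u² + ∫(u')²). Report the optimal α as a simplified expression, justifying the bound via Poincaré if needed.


α = (-9 + 32*π^2)/(8*(9 + 4*π^2))

Coercivity of a(·,·) on H^1_0(0, 3/2) means a(u, u) ≥ α ||u||_{H^1}² for every u ∈ H^1_0.
The interval has length L = 3/2, and Poincaré/coercivity depend only on L. Here a(u, u) = ∫(u')² + (-1/8)·∫u².
Here c = -1/8 < 0 with |c| < (π/L)² = 4*π^2/9, so coercivity still holds. The condition a(u,u) ≥ α||u||_{H^1}² reads (1−α)∫(u')² ≥ (α−c)∫u². Any admissible α is ≤ 1 (rapidly oscillating u have ∫u²/∫(u')² → 0), and α = 1 would force 0 ≥ (1−c)∫u², impossible since c < 1; so 1−α > 0. By the sharp Poincaré inequality on H^1_0 of an interval of length L, ∫(u')² ≥ (π/L)²∫u² with equality for the first sine mode sin(π(x−x₀)/L) (x₀ the left endpoint), so the inequality holds for all u iff (1−α)(π/L)² ≥ α − c, i.e. α ≤ ((π/L)² + c)/((π/L)² + 1) = (1 + c(L/π)²)/(1 + (L/π)²). (Direct route, valid since c ≤ 0: Poincaré gives c∫u² ≥ c(L/π)²∫(u')², so a(u,u) ≥ (1 + c(L/π)²)∫(u')², while ||u||_{H^1}² ≤ (1 + (L/π)²)∫(u')²; dividing yields the same α.) With (π/L)² = 4*π^2/9 and c = -1/8, the largest admissible constant is α = ((π/L)² + c)/((π/L)² + 1).
Simplifying, α = (-9 + 32*π^2)/(8*(9 + 4*π^2)).


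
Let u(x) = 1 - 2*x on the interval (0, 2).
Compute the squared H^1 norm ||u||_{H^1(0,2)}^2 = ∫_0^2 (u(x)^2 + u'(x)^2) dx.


||u||_{H^1}^2 = 38/3

The H^1 norm (squared) on an interval (0, L) is
  ||u||_{H^1}^2 = ∫_0^L u(x)^2 dx + ∫_0^L u'(x)^2 dx.
Compute u'(x) = -2.
Then u(x)^2 = 4*x**2 - 4*x + 1 and u'(x)^2 = 4.
Integrate each monomial from 0 to 2 using ∫_0^2 c·x^n dx = c·2^(n+1)/(n+1):
  ∫_0^2 u(x)^2 dx = ∫_0^2 (4*x^2 - 4*x + 1) dx. Term by term:
    ∫_0^2 4*x^2 dx = 32/3;  ∫_0^2 -4*x dx = -8;  ∫_0^2 1 dx = 2.
  Sum: 32/3 − 8 + 2 = 14/3.
  ∫_0^2 u'(x)^2 dx = ∫_0^2 (4) dx. Term by term:
    ∫_0^2 4 dx = 8.
Adding: ||u||_{H^1}^2 = 14/3 + 8 = 38/3.


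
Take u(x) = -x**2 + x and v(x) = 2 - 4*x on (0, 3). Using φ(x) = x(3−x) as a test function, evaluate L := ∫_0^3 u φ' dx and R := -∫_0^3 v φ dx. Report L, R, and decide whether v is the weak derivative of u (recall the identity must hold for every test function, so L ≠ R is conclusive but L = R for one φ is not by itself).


LHS = 9, RHS = 18. No, v is not the weak derivative of u.

u(x) = -x**2 + x, classical derivative u'(x) = 1 - 2*x.
φ(x) = x(3−x), so φ'(x) = 3 - 2*x.
Note φ(0) = φ(3) = 0, so the boundary term u·φ vanishes.
LHS = ∫_0^3 u(x) φ'(x) dx = ∫_0^3 (2*x^3 - 5*x^2 + 3*x) dx. Term by term:
  ∫_0^3 2*x^3 dx = 81/2;  ∫_0^3 -5*x^2 dx = -45;  ∫_0^3 3*x dx = 27/2.
Sum: 81/2 − 45 + 27/2 = 9.
So LHS = 9.
∫_0^3 v(x) φ(x) dx = ∫_0^3 (4*x^3 - 14*x^2 + 6*x) dx. Term by term:
  ∫_0^3 4*x^3 dx = 81;  ∫_0^3 -14*x^2 dx = -126;  ∫_0^3 6*x dx = 27.
Sum: 81 − 126 + 27 = -18.
So RHS = -∫_0^3 v(x) φ(x) dx = 18.
LHS − RHS = -9 ≠ 0, so the identity fails.
(For a valid weak derivative the identity must hold for EVERY test function, in particular this one. The failure shows v is NOT the weak derivative of u.)
Correct weak derivative would be u'(x) = 1 - 2*x.


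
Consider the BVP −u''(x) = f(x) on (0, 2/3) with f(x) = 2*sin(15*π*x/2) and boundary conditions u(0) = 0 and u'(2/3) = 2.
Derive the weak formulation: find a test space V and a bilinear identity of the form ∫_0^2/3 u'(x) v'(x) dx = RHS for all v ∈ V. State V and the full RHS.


V = {v ∈ H^1(0, 2/3) : v(0) = 0} (test functions vanish at x = 0 where u is specified); weak form: ∫_0^2/3 u'v' dx = ∫_0^2/3 (2*sin(15*π*x/2)) v dx + 2·v(2/3) for all v ∈ V.

Multiply both sides by a test function v and integrate from 0 to 2/3:
  ∫_0^2/3 −u''(x) v(x) dx = ∫_0^2/3 f(x) v(x) dx.
Integrate the LHS by parts once:
  ∫_0^2/3 −u'' v dx = −[u'(x) v(x)]_0^2/3 + ∫_0^2/3 u'(x) v'(x) dx.
Thus ∫_0^2/3 u'(x) v'(x) dx = ∫_0^2/3 f(x) v(x) dx + [u'(x) v(x)]_0^2/3.
Choose V so that boundary terms are either known or forced to vanish.
Mixed BC: u(0) = 0 (Dirichlet) and u'(2/3) = 2 (Neumann). Define V = {v ∈ H^1(0, 2/3) : v(0) = 0}. Then [u' v]_0^2/3 = u'(2/3)·v(2/3) − u'(0)·0 = 2·v(2/3).
Weak formulation: find u (satisfying any essential BC) such that ∫_0^2/3 u'(x) v'(x) dx = ∫_0^2/3 f v dx + 2·v(2/3) for all v ∈ V (Dirichlet at 0 absorbed into V; Neumann datum at x = 2/3 contributes the boundary term).
Substituting f(x) = 2*sin(15*π*x/2), the right-hand side is ∫_0^2/3 (2*sin(15*π*x/2)) v dx + 2·v(2/3).


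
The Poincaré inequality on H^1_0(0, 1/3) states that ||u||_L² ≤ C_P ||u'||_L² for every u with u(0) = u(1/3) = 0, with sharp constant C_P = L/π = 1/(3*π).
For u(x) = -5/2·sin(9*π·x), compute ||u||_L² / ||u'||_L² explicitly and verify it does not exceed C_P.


||u||_L² / ||u'||_L² = 1/(9*π) < C_P = 1/(3*π).

u(x) = -5/2·sin(9*π·x), so u'(x) = -45*π*cos(9*π*x)/2.
Writing u(x) = A·sin(kπx/L) with A = -5/2 and k = 3, use ∫_0^L sin²(kπx/L) dx = L/2 and ∫_0^L cos²(kπx/L) dx = L/2.
u² = 25/4·sin²(9*π·x) and (u')² = 2025*π^2/4·cos²(9*π·x), and each of sin², cos² integrates to L/2 = 1/6 over (0, 1/3).
∫_0^1/3 u² dx = 25/24, so ||u||_L² = 5*sqrt(6)/12.
∫_0^1/3 (u')² dx = 675*π^2/8, so ||u'||_L² = 15*sqrt(6)*π/4.
Ratio ||u||_L² / ||u'||_L² = 1/(9*π).
Sharp Poincaré constant on H^1_0(0, 1/3) is C_P = L/π = 1/(3*π), achieved by sin(3*π·x).
This is the k = 3 harmonic; the ratio L/(kπ) is strictly less than C_P = L/π, consistent with the sharp inequality ||u||_L² ≤ C_P ||u'||_L².


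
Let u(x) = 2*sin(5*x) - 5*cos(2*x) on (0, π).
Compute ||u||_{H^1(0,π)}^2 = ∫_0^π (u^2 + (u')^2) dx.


||u||_{H^1(0,π)}^2 = -1000/21 + 229*π/2

u'(x) = 10*sin(2*x) + 10*cos(5*x).
Expand u² and (u')² and integrate term by term on (0, π), using: for integers n ≥ 1, ∫_0^π sin²(nx) dx = ∫_0^π cos²(nx) dx = π/2; for n ≠ n', ∫_0^π sin(nx)sin(n'x) dx = ∫_0^π cos(nx)cos(n'x) dx = 0; and by product-to-sum, ∫_0^π sin(nx)cos(n'x) dx = ½∫_0^π [sin((n+n')x) + sin((n−n')x)] dx, which is 0 when n+n' is even and 2n/(n²−n'²) when n+n' is odd (it need not vanish on (0, π)).
  u² squared terms: (-5)²·∫cos(2x)² dx = 25·π/2 = 25*π/2;  (2)²·∫sin(5x)² dx = 4·π/2 = 2*π.
  u² cross terms: 2·(-5)·(2)·∫cos(2x)·sin(5x) dx = -20·(10/21) = -200/21.
  So ∫_0^π u² dx = 25*π/2 + 2*π − 200/21 = -200/21 + 29*π/2.
  (u')² squared terms: (10)²·∫cos(5x)² dx = 100·π/2 = 50*π;  (10)²·∫sin(2x)² dx = 100·π/2 = 50*π.
  (u')² cross terms: 2·(10)·(10)·∫cos(5x)·sin(2x) dx = 200·(-4/21) = -800/21.
  So ∫_0^π (u')² dx = 50*π + 50*π − 800/21 = -800/21 + 100*π.
||u||_{H^1}^2 = (-200/21 + 29*π/2) + (-800/21 + 100*π) = -1000/21 + 229*π/2.


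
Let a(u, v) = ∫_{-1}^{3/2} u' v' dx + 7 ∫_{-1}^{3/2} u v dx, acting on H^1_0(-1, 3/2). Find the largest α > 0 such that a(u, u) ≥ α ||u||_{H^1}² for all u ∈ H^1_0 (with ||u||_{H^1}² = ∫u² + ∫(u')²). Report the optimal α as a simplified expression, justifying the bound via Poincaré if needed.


α = 1

Coercivity of a(·,·) on H^1_0(-1, 3/2) means a(u, u) ≥ α ||u||_{H^1}² for every u ∈ H^1_0.
The interval has length L = 5/2, and Poincaré/coercivity depend only on L. Here a(u, u) = ∫(u')² + (7)·∫u².
Here c = 7 ≥ 1, so a(u,u) = ∫(u')² + c∫u² ≥ ∫(u')² + ∫u² = ||u||_{H^1}², i.e. α = 1 works. No larger α is possible: a(u,u) ≥ α||u||_{H^1}² means (1−α)∫(u')² ≥ (α−c)∫u², and for the modes u_n = sin(nπ(x−x₀)/L) (x₀ the left endpoint) one has ∫u_n²/∫(u_n')² = (L/(nπ))² → 0, so a(u_n,u_n)/||u_n||_{H^1}² → 1. Hence the optimal constant is α = 1.
Therefore α = 1.


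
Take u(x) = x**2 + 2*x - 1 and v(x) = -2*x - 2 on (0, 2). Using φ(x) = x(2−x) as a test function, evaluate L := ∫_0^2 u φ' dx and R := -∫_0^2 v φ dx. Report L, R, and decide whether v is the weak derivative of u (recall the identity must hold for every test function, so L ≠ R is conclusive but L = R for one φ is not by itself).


LHS = -16/3, RHS = 16/3. No, v is not the weak derivative of u.

u(x) = x**2 + 2*x - 1, classical derivative u'(x) = 2*x + 2.
φ(x) = x(2−x), so φ'(x) = 2 - 2*x.
Note φ(0) = φ(2) = 0, so the boundary term u·φ vanishes.
LHS = ∫_0^2 u(x) φ'(x) dx = ∫_0^2 (-2*x^3 - 2*x^2 + 6*x - 2) dx. Term by term:
  ∫_0^2 -2*x^3 dx = -8;  ∫_0^2 -2*x^2 dx = -16/3;  ∫_0^2 6*x dx = 12;
  ∫_0^2 -2 dx = -4.
Sum: -8 − 16/3 + 12 − 4 = -16/3.
So LHS = -16/3.
∫_0^2 v(x) φ(x) dx = ∫_0^2 (2*x^3 - 2*x^2 - 4*x) dx. Term by term:
  ∫_0^2 2*x^3 dx = 8;  ∫_0^2 -2*x^2 dx = -16/3;  ∫_0^2 -4*x dx = -8.
Sum: 8 − 16/3 − 8 = -16/3.
So RHS = -∫_0^2 v(x) φ(x) dx = 16/3.
LHS − RHS = -32/3 ≠ 0, so the identity fails.
(For a valid weak derivative the identity must hold for EVERY test function, in particular this one. The failure shows v is NOT the weak derivative of u.)
Correct weak derivative would be u'(x) = 2*x + 2.


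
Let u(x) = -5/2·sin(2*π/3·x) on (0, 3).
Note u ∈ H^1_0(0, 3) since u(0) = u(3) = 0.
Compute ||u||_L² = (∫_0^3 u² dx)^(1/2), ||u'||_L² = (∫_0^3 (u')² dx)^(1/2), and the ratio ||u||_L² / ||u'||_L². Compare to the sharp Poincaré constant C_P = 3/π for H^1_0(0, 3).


||u||_L² / ||u'||_L² = 3/(2*π) < C_P = 3/π.

u(x) = -5/2·sin(2*π/3·x), so u'(x) = -5*π*cos(2*π*x/3)/3.
Writing u(x) = A·sin(kπx/L) with A = -5/2 and k = 2, use ∫_0^L sin²(kπx/L) dx = L/2 and ∫_0^L cos²(kπx/L) dx = L/2.
u² = 25/4·sin²(2*π/3·x) and (u')² = 25*π^2/9·cos²(2*π/3·x), and each of sin², cos² integrates to L/2 = 3/2 over (0, 3).
∫_0^3 u² dx = 75/8, so ||u||_L² = 5*sqrt(6)/4.
∫_0^3 (u')² dx = 25*π^2/6, so ||u'||_L² = 5*sqrt(6)*π/6.
Ratio ||u||_L² / ||u'||_L² = 3/(2*π).
Sharp Poincaré constant on H^1_0(0, 3) is C_P = L/π = 3/π, achieved by sin(π/3·x).
This is the k = 2 harmonic; the ratio L/(kπ) is strictly less than C_P = L/π, consistent with the sharp inequality ||u||_L² ≤ C_P ||u'||_L².


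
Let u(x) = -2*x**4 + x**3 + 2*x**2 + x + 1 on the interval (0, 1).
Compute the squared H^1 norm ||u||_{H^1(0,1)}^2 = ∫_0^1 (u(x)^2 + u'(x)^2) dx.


||u||_{H^1}^2 = 2831/315

The H^1 norm (squared) on an interval (0, L) is
  ||u||_{H^1}^2 = ∫_0^L u(x)^2 dx + ∫_0^L u'(x)^2 dx.
Compute u'(x) = -8*x**3 + 3*x**2 + 4*x + 1.
Then u(x)^2 = 4*x**8 - 4*x**7 - 7*x**6 + 2*x**4 + 6*x**3 + 5*x**2 + 2*x + 1 and u'(x)^2 = 64*x**6 - 48*x**5 - 55*x**4 + 8*x**3 + 22*x**2 + 8*x + 1.
Integrate each monomial from 0 to 1 using ∫_0^1 c·x^n dx = c·1^(n+1)/(n+1):
  ∫_0^1 u(x)^2 dx = ∫_0^1 (4*x^8 - 4*x^7 - 7*x^6 + 2*x^4 + 6*x^3 + 5*x^2 + 2*x + 1) dx. Term by term:
    ∫_0^1 4*x^8 dx = 4/9;  ∫_0^1 -4*x^7 dx = -1/2;  ∫_0^1 -7*x^6 dx = -1;
    ∫_0^1 2*x^4 dx = 2/5;  ∫_0^1 6*x^3 dx = 3/2;  ∫_0^1 5*x^2 dx = 5/3;
    ∫_0^1 2*x dx = 1;  ∫_0^1 1 dx = 1.
  Sum: 4/9 − 1/2 − 1 + 2/5 + 3/2 + 5/3 + 1 + 1 = 203/45.
  ∫_0^1 u'(x)^2 dx = ∫_0^1 (64*x^6 - 48*x^5 - 55*x^4 + 8*x^3 + 22*x^2 + 8*x + 1) dx. Term by term:
    ∫_0^1 64*x^6 dx = 64/7;  ∫_0^1 -48*x^5 dx = -8;  ∫_0^1 -55*x^4 dx = -11;
    ∫_0^1 8*x^3 dx = 2;  ∫_0^1 22*x^2 dx = 22/3;  ∫_0^1 8*x dx = 4;
    ∫_0^1 1 dx = 1.
  Sum: 64/7 − 8 − 11 + 2 + 22/3 + 4 + 1 = 94/21.
Adding: ||u||_{H^1}^2 = 203/45 + 94/21 = 2831/315.


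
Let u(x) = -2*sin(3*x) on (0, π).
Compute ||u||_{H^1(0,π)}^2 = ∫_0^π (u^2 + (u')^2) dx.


||u||_{H^1(0,π)}^2 = 20*π

u'(x) = -6*cos(3*x).
Expand u² and (u')² and integrate term by term on (0, π), using: for integers n ≥ 1, ∫_0^π sin²(nx) dx = ∫_0^π cos²(nx) dx = π/2; for n ≠ n', ∫_0^π sin(nx)sin(n'x) dx = ∫_0^π cos(nx)cos(n'x) dx = 0; and by product-to-sum, ∫_0^π sin(nx)cos(n'x) dx = ½∫_0^π [sin((n+n')x) + sin((n−n')x)] dx, which is 0 when n+n' is even and 2n/(n²−n'²) when n+n' is odd (it need not vanish on (0, π)).
  u² squared terms: (-2)²·∫sin(3x)² dx = 4·π/2 = 2*π.
  So ∫_0^π u² dx = 2*π.
  (u')² squared terms: (-6)²·∫cos(3x)² dx = 36·π/2 = 18*π.
  So ∫_0^π (u')² dx = 18*π.
||u||_{H^1}^2 = (2*π) + (18*π) = 20*π.


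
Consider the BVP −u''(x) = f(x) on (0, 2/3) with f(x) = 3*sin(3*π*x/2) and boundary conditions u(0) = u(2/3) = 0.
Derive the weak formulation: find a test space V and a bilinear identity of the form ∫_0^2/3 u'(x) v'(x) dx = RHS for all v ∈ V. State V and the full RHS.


V = H^1_0(0, 2/3) (so v(0) = v(2/3) = 0); weak form: ∫_0^2/3 u'v' dx = ∫_0^2/3 (3*sin(3*π*x/2)) v dx for all v ∈ V.

Multiply both sides by a test function v and integrate from 0 to 2/3:
  ∫_0^2/3 −u''(x) v(x) dx = ∫_0^2/3 f(x) v(x) dx.
Integrate the LHS by parts once:
  ∫_0^2/3 −u'' v dx = −[u'(x) v(x)]_0^2/3 + ∫_0^2/3 u'(x) v'(x) dx.
Thus ∫_0^2/3 u'(x) v'(x) dx = ∫_0^2/3 f(x) v(x) dx + [u'(x) v(x)]_0^2/3.
Choose V so that boundary terms are either known or forced to vanish.
u is Dirichlet: u(0) = u(2/3) = 0. Let V = H^1_0(0, 2/3); then v(0) = v(2/3) = 0, and [u' v]_0^2/3 = 0.
Weak formulation: find u (satisfying any essential BC) such that ∫_0^2/3 u'(x) v'(x) dx = ∫_0^2/3 f v dx for all v ∈ V.
Substituting f(x) = 3*sin(3*π*x/2), the right-hand side is ∫_0^2/3 (3*sin(3*π*x/2)) v dx.


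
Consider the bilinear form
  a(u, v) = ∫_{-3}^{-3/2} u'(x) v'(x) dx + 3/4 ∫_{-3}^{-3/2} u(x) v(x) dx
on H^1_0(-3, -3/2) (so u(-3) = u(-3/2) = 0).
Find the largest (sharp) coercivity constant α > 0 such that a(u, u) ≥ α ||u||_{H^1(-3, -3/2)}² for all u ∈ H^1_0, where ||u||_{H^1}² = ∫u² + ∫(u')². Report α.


α = (27 + 16*π^2)/(4*(9 + 4*π^2))

Coercivity of a(·,·) on H^1_0(-3, -3/2) means a(u, u) ≥ α ||u||_{H^1}² for every u ∈ H^1_0.
The interval has length L = 3/2, and Poincaré/coercivity depend only on L. Here a(u, u) = ∫(u')² + (3/4)·∫u².
Here 0 < c = 3/4 < 1. The condition a(u,u) ≥ α||u||_{H^1}² reads (1−α)∫(u')² ≥ (α−c)∫u². Any admissible α is ≤ 1 (rapidly oscillating u have ∫u²/∫(u')² → 0), and α = 1 would force 0 ≥ (1−c)∫u², impossible since c < 1; so 1−α > 0. By the sharp Poincaré inequality on H^1_0 of an interval of length L, ∫(u')² ≥ (π/L)²∫u² with equality for the first sine mode sin(π(x−x₀)/L) (x₀ the left endpoint), so the inequality holds for all u iff (1−α)(π/L)² ≥ α − c, i.e. α ≤ ((π/L)² + c)/((π/L)² + 1) = (1 + c(L/π)²)/(1 + (L/π)²). With (π/L)² = 4*π^2/9 and c = 3/4, the largest admissible constant is α = ((π/L)² + c)/((π/L)² + 1).
Simplifying, α = (27 + 16*π^2)/(4*(9 + 4*π^2)).


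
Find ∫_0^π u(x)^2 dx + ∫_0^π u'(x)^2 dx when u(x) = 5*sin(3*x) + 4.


||u||_{H^1(0,π)}^2 = 80/3 + 141*π

u'(x) = 15*cos(3*x).
Expand u² and (u')² and integrate term by term on (0, π), using: for integers n ≥ 1, ∫_0^π sin²(nx) dx = ∫_0^π cos²(nx) dx = π/2; for n ≠ n', ∫_0^π sin(nx)sin(n'x) dx = ∫_0^π cos(nx)cos(n'x) dx = 0; and by product-to-sum, ∫_0^π sin(nx)cos(n'x) dx = ½∫_0^π [sin((n+n')x) + sin((n−n')x)] dx, which is 0 when n+n' is even and 2n/(n²−n'²) when n+n' is odd (it need not vanish on (0, π)). For the constant mode: ∫_0^π 1 dx = π, ∫_0^π cos(nx) dx = 0, ∫_0^π sin(nx) dx = (1−(−1)^n)/n.
  u² squared terms: (4)²·∫1 dx = 16·π = 16*π;  (5)²·∫sin(3x)² dx = 25·π/2 = 25*π/2.
  u² cross terms: 2·(4)·(5)·∫1·sin(3x) dx = 40·(2/3) = 80/3.
  So ∫_0^π u² dx = 16*π + 25*π/2 + 80/3 = 80/3 + 57*π/2.
  (u')² squared terms: (15)²·∫cos(3x)² dx = 225·π/2 = 225*π/2.
  So ∫_0^π (u')² dx = 225*π/2.
||u||_{H^1}^2 = (80/3 + 57*π/2) + (225*π/2) = 80/3 + 141*π.


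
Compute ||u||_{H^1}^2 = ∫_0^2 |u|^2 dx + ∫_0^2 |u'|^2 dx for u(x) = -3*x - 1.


||u||_{H^1}^2 = 56

The H^1 norm (squared) on an interval (0, L) is
  ||u||_{H^1}^2 = ∫_0^L u(x)^2 dx + ∫_0^L u'(x)^2 dx.
Compute u'(x) = -3.
Then u(x)^2 = 9*x**2 + 6*x + 1 and u'(x)^2 = 9.
Integrate each monomial from 0 to 2 using ∫_0^2 c·x^n dx = c·2^(n+1)/(n+1):
  ∫_0^2 u(x)^2 dx = ∫_0^2 (9*x^2 + 6*x + 1) dx. Term by term:
    ∫_0^2 9*x^2 dx = 24;  ∫_0^2 6*x dx = 12;  ∫_0^2 1 dx = 2.
  Sum: 24 + 12 + 2 = 38.
  ∫_0^2 u'(x)^2 dx = ∫_0^2 (9) dx. Term by term:
    ∫_0^2 9 dx = 18.
Adding: ||u||_{H^1}^2 = 38 + 18 = 56.


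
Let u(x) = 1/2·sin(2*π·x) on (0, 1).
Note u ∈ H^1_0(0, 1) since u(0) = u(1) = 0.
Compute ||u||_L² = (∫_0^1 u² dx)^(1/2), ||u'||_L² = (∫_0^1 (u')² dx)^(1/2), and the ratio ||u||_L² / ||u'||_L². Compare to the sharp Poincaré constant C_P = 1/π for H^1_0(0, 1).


||u||_L² / ||u'||_L² = 1/(2*π) < C_P = 1/π.

u(x) = 1/2·sin(2*π·x), so u'(x) = π*cos(2*π*x).
Writing u(x) = A·sin(kπx/L) with A = 1/2 and k = 2, use ∫_0^L sin²(kπx/L) dx = L/2 and ∫_0^L cos²(kπx/L) dx = L/2.
u² = 1/4·sin²(2*π·x) and (u')² = π^2·cos²(2*π·x), and each of sin², cos² integrates to L/2 = 1/2 over (0, 1).
∫_0^1 u² dx = 1/8, so ||u||_L² = sqrt(2)/4.
∫_0^1 (u')² dx = π^2/2, so ||u'||_L² = sqrt(2)*π/2.
Ratio ||u||_L² / ||u'||_L² = 1/(2*π).
Sharp Poincaré constant on H^1_0(0, 1) is C_P = L/π = 1/π, achieved by sin(π·x).
This is the k = 2 harmonic; the ratio L/(kπ) is strictly less than C_P = L/π, consistent with the sharp inequality ||u||_L² ≤ C_P ||u'||_L².


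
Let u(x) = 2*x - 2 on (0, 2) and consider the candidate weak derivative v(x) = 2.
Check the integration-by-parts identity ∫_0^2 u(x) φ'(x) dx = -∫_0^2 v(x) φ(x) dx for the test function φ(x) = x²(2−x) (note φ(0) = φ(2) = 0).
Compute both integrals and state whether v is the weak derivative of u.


LHS = -8/3, RHS = -8/3. Yes, v = u' weakly.

u(x) = 2*x - 2, classical derivative u'(x) = 2.
φ(x) = x²(2−x), so φ'(x) = x*(4 - 3*x).
Note φ(0) = φ(2) = 0, so the boundary term u·φ vanishes.
LHS = ∫_0^2 u(x) φ'(x) dx = ∫_0^2 (-6*x^3 + 14*x^2 - 8*x) dx. Term by term:
  ∫_0^2 -6*x^3 dx = -24;  ∫_0^2 14*x^2 dx = 112/3;  ∫_0^2 -8*x dx = -16.
Sum: -24 + 112/3 − 16 = -8/3.
So LHS = -8/3.
∫_0^2 v(x) φ(x) dx = ∫_0^2 (-2*x^3 + 4*x^2) dx. Term by term:
  ∫_0^2 -2*x^3 dx = -8;  ∫_0^2 4*x^2 dx = 32/3.
Sum: -8 + 32/3 = 8/3.
So RHS = -∫_0^2 v(x) φ(x) dx = -8/3.
LHS = RHS, so the identity holds for this test φ.
Moreover u is smooth here and v(x) = u'(x) = 2 pointwise, so the identity holds for every test function. Hence v is the weak derivative of u.


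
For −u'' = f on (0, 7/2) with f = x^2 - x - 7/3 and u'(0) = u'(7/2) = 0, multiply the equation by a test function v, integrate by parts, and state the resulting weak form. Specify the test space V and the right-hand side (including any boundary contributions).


V = H^1(0, 7/2) (no boundary constraint on v; u is determined up to an additive constant); weak form: ∫_0^7/2 u'v' dx = ∫_0^7/2 (x^2 - x - 7/3) v dx for all v ∈ V.

Multiply both sides by a test function v and integrate from 0 to 7/2:
  ∫_0^7/2 −u''(x) v(x) dx = ∫_0^7/2 f(x) v(x) dx.
Integrate the LHS by parts once:
  ∫_0^7/2 −u'' v dx = −[u'(x) v(x)]_0^7/2 + ∫_0^7/2 u'(x) v'(x) dx.
Thus ∫_0^7/2 u'(x) v'(x) dx = ∫_0^7/2 f(x) v(x) dx + [u'(x) v(x)]_0^7/2.
Choose V so that boundary terms are either known or forced to vanish.
u has homogeneous Neumann: u'(0) = u'(7/2) = 0. So [u' v]_0^7/2 = 0·v(7/2) − 0·v(0) = 0 for any v; take V = H^1(0, 7/2).
Weak formulation: find u (satisfying any essential BC) such that ∫_0^7/2 u'(x) v'(x) dx = ∫_0^7/2 f v dx for all v ∈ V (homogeneous Neumann, so boundary terms vanish).
Substituting f(x) = x^2 - x - 7/3, the right-hand side is ∫_0^7/2 (x^2 - x - 7/3) v dx.
Compatibility check (pure Neumann): taking v ≡ 1 ∈ V gives 0 = ∫_0^7/2 f dx + (0) − (0), i.e. ∫_0^7/2 f dx must equal u'(0) − u'(7/2) = 0. Indeed ∫_0^7/2 (x^2 - x - 7/3) dx = 0, so the data are compatible. The solution is then unique only up to an additive constant (fix it e.g. by requiring ∫_0^7/2 u dx = 0).


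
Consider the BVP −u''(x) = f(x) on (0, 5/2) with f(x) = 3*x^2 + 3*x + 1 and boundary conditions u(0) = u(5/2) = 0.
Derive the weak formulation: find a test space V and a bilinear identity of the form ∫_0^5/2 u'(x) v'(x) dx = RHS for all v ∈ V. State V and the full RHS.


V = H^1_0(0, 5/2) (so v(0) = v(5/2) = 0); weak form: ∫_0^5/2 u'v' dx = ∫_0^5/2 (3*x^2 + 3*x + 1) v dx for all v ∈ V.

Multiply both sides by a test function v and integrate from 0 to 5/2:
  ∫_0^5/2 −u''(x) v(x) dx = ∫_0^5/2 f(x) v(x) dx.
Integrate the LHS by parts once:
  ∫_0^5/2 −u'' v dx = −[u'(x) v(x)]_0^5/2 + ∫_0^5/2 u'(x) v'(x) dx.
Thus ∫_0^5/2 u'(x) v'(x) dx = ∫_0^5/2 f(x) v(x) dx + [u'(x) v(x)]_0^5/2.
Choose V so that boundary terms are either known or forced to vanish.
u is Dirichlet: u(0) = u(5/2) = 0. Let V = H^1_0(0, 5/2); then v(0) = v(5/2) = 0, and [u' v]_0^5/2 = 0.
Weak formulation: find u (satisfying any essential BC) such that ∫_0^5/2 u'(x) v'(x) dx = ∫_0^5/2 f v dx for all v ∈ V.
Substituting f(x) = 3*x^2 + 3*x + 1, the right-hand side is ∫_0^5/2 (3*x^2 + 3*x + 1) v dx.


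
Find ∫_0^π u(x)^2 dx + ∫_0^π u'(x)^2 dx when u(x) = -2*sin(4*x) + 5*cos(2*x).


||u||_{H^1(0,π)}^2 = 193*π/2

u'(x) = -10*sin(2*x) - 8*cos(4*x).
Expand u² and (u')² and integrate term by term on (0, π), using: for integers n ≥ 1, ∫_0^π sin²(nx) dx = ∫_0^π cos²(nx) dx = π/2; for n ≠ n', ∫_0^π sin(nx)sin(n'x) dx = ∫_0^π cos(nx)cos(n'x) dx = 0; and by product-to-sum, ∫_0^π sin(nx)cos(n'x) dx = ½∫_0^π [sin((n+n')x) + sin((n−n')x)] dx, which is 0 when n+n' is even and 2n/(n²−n'²) when n+n' is odd (it need not vanish on (0, π)).
  u² squared terms: (-2)²·∫sin(4x)² dx = 4·π/2 = 2*π;  (5)²·∫cos(2x)² dx = 25·π/2 = 25*π/2.
  u² cross terms: 2·(-2)·(5)·∫sin(4x)·cos(2x) dx = -20·(0) = 0.
  So ∫_0^π u² dx = 2*π + 25*π/2 + 0 = 29*π/2.
  (u')² squared terms: (-10)²·∫sin(2x)² dx = 100·π/2 = 50*π;  (-8)²·∫cos(4x)² dx = 64·π/2 = 32*π.
  (u')² cross terms: 2·(-10)·(-8)·∫sin(2x)·cos(4x) dx = 160·(0) = 0.
  So ∫_0^π (u')² dx = 50*π + 32*π + 0 = 82*π.
||u||_{H^1}^2 = (29*π/2) + (82*π) = 193*π/2.


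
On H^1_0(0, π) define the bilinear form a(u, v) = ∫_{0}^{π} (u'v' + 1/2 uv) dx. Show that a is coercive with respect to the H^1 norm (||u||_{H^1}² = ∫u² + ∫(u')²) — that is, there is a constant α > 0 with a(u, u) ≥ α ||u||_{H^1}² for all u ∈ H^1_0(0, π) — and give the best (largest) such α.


α = 3/4

Coercivity of a(·,·) on H^1_0(0, π) means a(u, u) ≥ α ||u||_{H^1}² for every u ∈ H^1_0.
The interval has length L = π, and Poincaré/coercivity depend only on L. Here a(u, u) = ∫(u')² + (1/2)·∫u².
Here 0 < c = 1/2 < 1. The condition a(u,u) ≥ α||u||_{H^1}² reads (1−α)∫(u')² ≥ (α−c)∫u². Any admissible α is ≤ 1 (rapidly oscillating u have ∫u²/∫(u')² → 0), and α = 1 would force 0 ≥ (1−c)∫u², impossible since c < 1; so 1−α > 0. By the sharp Poincaré inequality on H^1_0 of an interval of length L, ∫(u')² ≥ (π/L)²∫u² with equality for the first sine mode sin(π(x−x₀)/L) (x₀ the left endpoint), so the inequality holds for all u iff (1−α)(π/L)² ≥ α − c, i.e. α ≤ ((π/L)² + c)/((π/L)² + 1) = (1 + c(L/π)²)/(1 + (L/π)²). With (π/L)² = 1 and c = 1/2, the largest admissible constant is α = ((π/L)² + c)/((π/L)² + 1).
Simplifying, α = 3/4.


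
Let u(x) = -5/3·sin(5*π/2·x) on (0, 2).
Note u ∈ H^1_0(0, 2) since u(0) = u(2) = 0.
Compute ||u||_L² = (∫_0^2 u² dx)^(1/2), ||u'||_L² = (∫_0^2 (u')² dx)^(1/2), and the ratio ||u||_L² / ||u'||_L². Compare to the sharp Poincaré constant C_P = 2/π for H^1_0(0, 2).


||u||_L² / ||u'||_L² = 2/(5*π) < C_P = 2/π.

u(x) = -5/3·sin(5*π/2·x), so u'(x) = -25*π*cos(5*π*x/2)/6.
Writing u(x) = A·sin(kπx/L) with A = -5/3 and k = 5, use ∫_0^L sin²(kπx/L) dx = L/2 and ∫_0^L cos²(kπx/L) dx = L/2.
u² = 25/9·sin²(5*π/2·x) and (u')² = 625*π^2/36·cos²(5*π/2·x), and each of sin², cos² integrates to L/2 = 1 over (0, 2).
∫_0^2 u² dx = 25/9, so ||u||_L² = 5/3.
∫_0^2 (u')² dx = 625*π^2/36, so ||u'||_L² = 25*π/6.
Ratio ||u||_L² / ||u'||_L² = 2/(5*π).
Sharp Poincaré constant on H^1_0(0, 2) is C_P = L/π = 2/π, achieved by sin(π/2·x).
This is the k = 5 harmonic; the ratio L/(kπ) is strictly less than C_P = L/π, consistent with the sharp inequality ||u||_L² ≤ C_P ||u'||_L².


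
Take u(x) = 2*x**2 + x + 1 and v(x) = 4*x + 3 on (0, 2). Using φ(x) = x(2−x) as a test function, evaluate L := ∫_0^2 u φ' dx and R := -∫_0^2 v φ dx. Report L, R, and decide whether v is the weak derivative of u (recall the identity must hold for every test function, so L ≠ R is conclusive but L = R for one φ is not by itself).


LHS = -20/3, RHS = -28/3. No, v is not the weak derivative of u.

u(x) = 2*x**2 + x + 1, classical derivative u'(x) = 4*x + 1.
φ(x) = x(2−x), so φ'(x) = 2 - 2*x.
Note φ(0) = φ(2) = 0, so the boundary term u·φ vanishes.
LHS = ∫_0^2 u(x) φ'(x) dx = ∫_0^2 (-4*x^3 + 2*x^2 + 2) dx. Term by term:
  ∫_0^2 -4*x^3 dx = -16;  ∫_0^2 2*x^2 dx = 16/3;  ∫_0^2 2 dx = 4.
Sum: -16 + 16/3 + 4 = -20/3.
So LHS = -20/3.
∫_0^2 v(x) φ(x) dx = ∫_0^2 (-4*x^3 + 5*x^2 + 6*x) dx. Term by term:
  ∫_0^2 -4*x^3 dx = -16;  ∫_0^2 5*x^2 dx = 40/3;  ∫_0^2 6*x dx = 12.
Sum: -16 + 40/3 + 12 = 28/3.
So RHS = -∫_0^2 v(x) φ(x) dx = -28/3.
LHS − RHS = 8/3 ≠ 0, so the identity fails.
(For a valid weak derivative the identity must hold for EVERY test function, in particular this one. The failure shows v is NOT the weak derivative of u.)
Correct weak derivative would be u'(x) = 4*x + 1.


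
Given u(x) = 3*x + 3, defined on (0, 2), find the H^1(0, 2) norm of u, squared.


||u||_{H^1}^2 = 96

The H^1 norm (squared) on an interval (0, L) is
  ||u||_{H^1}^2 = ∫_0^L u(x)^2 dx + ∫_0^L u'(x)^2 dx.
Compute u'(x) = 3.
Then u(x)^2 = 9*x**2 + 18*x + 9 and u'(x)^2 = 9.
Integrate each monomial from 0 to 2 using ∫_0^2 c·x^n dx = c·2^(n+1)/(n+1):
  ∫_0^2 u(x)^2 dx = ∫_0^2 (9*x^2 + 18*x + 9) dx. Term by term:
    ∫_0^2 9*x^2 dx = 24;  ∫_0^2 18*x dx = 36;  ∫_0^2 9 dx = 18.
  Sum: 24 + 36 + 18 = 78.
  ∫_0^2 u'(x)^2 dx = ∫_0^2 (9) dx. Term by term:
    ∫_0^2 9 dx = 18.
Adding: ||u||_{H^1}^2 = 78 + 18 = 96.


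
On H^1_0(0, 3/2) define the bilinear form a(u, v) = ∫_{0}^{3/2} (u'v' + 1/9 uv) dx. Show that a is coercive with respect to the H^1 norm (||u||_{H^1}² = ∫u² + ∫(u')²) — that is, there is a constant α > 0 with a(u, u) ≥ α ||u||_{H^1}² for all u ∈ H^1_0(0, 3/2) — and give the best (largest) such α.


α = (1 + 4*π^2)/(9 + 4*π^2)

Coercivity of a(·,·) on H^1_0(0, 3/2) means a(u, u) ≥ α ||u||_{H^1}² for every u ∈ H^1_0.
The interval has length L = 3/2, and Poincaré/coercivity depend only on L. Here a(u, u) = ∫(u')² + (1/9)·∫u².
Here 0 < c = 1/9 < 1. The condition a(u,u) ≥ α||u||_{H^1}² reads (1−α)∫(u')² ≥ (α−c)∫u². Any admissible α is ≤ 1 (rapidly oscillating u have ∫u²/∫(u')² → 0), and α = 1 would force 0 ≥ (1−c)∫u², impossible since c < 1; so 1−α > 0. By the sharp Poincaré inequality on H^1_0 of an interval of length L, ∫(u')² ≥ (π/L)²∫u² with equality for the first sine mode sin(π(x−x₀)/L) (x₀ the left endpoint), so the inequality holds for all u iff (1−α)(π/L)² ≥ α − c, i.e. α ≤ ((π/L)² + c)/((π/L)² + 1) = (1 + c(L/π)²)/(1 + (L/π)²). With (π/L)² = 4*π^2/9 and c = 1/9, the largest admissible constant is α = ((π/L)² + c)/((π/L)² + 1).
Simplifying, α = (1 + 4*π^2)/(9 + 4*π^2).


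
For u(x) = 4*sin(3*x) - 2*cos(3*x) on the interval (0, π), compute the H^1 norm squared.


||u||_{H^1(0,π)}^2 = 100*π

u'(x) = 6*sin(3*x) + 12*cos(3*x).
Expand u² and (u')² and integrate term by term on (0, π), using: for integers n ≥ 1, ∫_0^π sin²(nx) dx = ∫_0^π cos²(nx) dx = π/2; for n ≠ n', ∫_0^π sin(nx)sin(n'x) dx = ∫_0^π cos(nx)cos(n'x) dx = 0; and by product-to-sum, ∫_0^π sin(nx)cos(n'x) dx = ½∫_0^π [sin((n+n')x) + sin((n−n')x)] dx, which is 0 when n+n' is even and 2n/(n²−n'²) when n+n' is odd (it need not vanish on (0, π)).
  u² squared terms: (-2)²·∫cos(3x)² dx = 4·π/2 = 2*π;  (4)²·∫sin(3x)² dx = 16·π/2 = 8*π.
  u² cross terms: 2·(-2)·(4)·∫cos(3x)·sin(3x) dx = -16·(0) = 0.
  So ∫_0^π u² dx = 2*π + 8*π + 0 = 10*π.
  (u')² squared terms: (6)²·∫sin(3x)² dx = 36·π/2 = 18*π;  (12)²·∫cos(3x)² dx = 144·π/2 = 72*π.
  (u')² cross terms: 2·(6)·(12)·∫sin(3x)·cos(3x) dx = 144·(0) = 0.
  So ∫_0^π (u')² dx = 18*π + 72*π + 0 = 90*π.
||u||_{H^1}^2 = (10*π) + (90*π) = 100*π.
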